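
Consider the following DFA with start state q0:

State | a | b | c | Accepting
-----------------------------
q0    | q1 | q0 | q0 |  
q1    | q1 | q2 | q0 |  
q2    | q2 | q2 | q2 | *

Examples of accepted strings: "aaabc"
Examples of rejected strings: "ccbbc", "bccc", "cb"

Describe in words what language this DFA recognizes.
strings over {a,b,c} containing 'ab' as substring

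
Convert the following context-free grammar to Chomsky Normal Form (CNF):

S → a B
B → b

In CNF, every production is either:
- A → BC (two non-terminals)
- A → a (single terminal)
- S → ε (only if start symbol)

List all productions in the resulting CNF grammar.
The grammar has no ε-productions or unit productions to eliminate.
S → a B has terminal a in a right-hand side of length ≥ 2: introduce T_a → a and use T_a in place of a.
B → b is already in CNF (single terminal) – keep it.
S → a B becomes S → T_a B.
Resulting CNF grammar (3 productions): T_a → a; B → b; S → T_a B

Final answer: T_a → a; B → b; S → T_a B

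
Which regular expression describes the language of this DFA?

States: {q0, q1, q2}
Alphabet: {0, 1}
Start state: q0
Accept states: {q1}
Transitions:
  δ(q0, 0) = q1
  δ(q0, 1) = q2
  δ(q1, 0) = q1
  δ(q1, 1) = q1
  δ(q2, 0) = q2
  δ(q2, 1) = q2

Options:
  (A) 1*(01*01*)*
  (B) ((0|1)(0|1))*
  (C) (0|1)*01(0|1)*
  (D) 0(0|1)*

Testing sample strings against the DFA:
  '10001' -> rejected
  '00010' -> accepted
  '1101' -> rejected
  '1111' -> rejected
Checking each option for a counterexample:
  (A) 1*(01*01*)*: ε is rejected by the DFA but matches the regex → eliminated
  (B) ((0|1)(0|1))*: ε is rejected by the DFA but matches the regex → eliminated
  (C) (0|1)*01(0|1)*: '0' is accepted by the DFA but does not match the regex → eliminated
  (D) 0(0|1)*: agrees with the DFA on all strings of length ≤ 4
Only (D) 0(0|1)* is consistent with the DFA.

Final answer: (D) 0(0|1)*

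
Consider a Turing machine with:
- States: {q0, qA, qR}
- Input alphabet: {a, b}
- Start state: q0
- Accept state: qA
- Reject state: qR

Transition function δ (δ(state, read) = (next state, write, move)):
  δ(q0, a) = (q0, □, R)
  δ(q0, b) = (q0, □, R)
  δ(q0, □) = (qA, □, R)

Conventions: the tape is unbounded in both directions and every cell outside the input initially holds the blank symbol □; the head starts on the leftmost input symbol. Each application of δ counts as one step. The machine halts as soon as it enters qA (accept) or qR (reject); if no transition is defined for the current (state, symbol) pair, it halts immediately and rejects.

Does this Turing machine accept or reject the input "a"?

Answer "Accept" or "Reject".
Step 0: [q0]a (head at position 0)
Step 1: δ(q0, a) = (q0, □, R)  ⊢  □[q0]□ (head at position 1)
Step 2: δ(q0, □) = (qA, □, R)  ⊢  □□[qA]□ (head at position 2)
The machine is in qA, so it halts and accepts.

Final answer: Accept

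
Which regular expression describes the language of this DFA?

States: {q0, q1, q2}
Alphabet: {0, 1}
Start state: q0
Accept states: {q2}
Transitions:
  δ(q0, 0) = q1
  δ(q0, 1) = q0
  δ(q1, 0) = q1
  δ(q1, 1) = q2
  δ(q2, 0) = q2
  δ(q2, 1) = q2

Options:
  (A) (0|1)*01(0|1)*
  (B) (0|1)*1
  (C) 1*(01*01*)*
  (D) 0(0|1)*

Testing sample strings against the DFA:
  '01' -> accepted
  '11111' -> rejected
  '10' -> rejected
  '000' -> rejected
Checking each option for a counterexample:
  (A) (0|1)*01(0|1)*: agrees with the DFA on all strings of length ≤ 4
  (B) (0|1)*1: '1' is rejected by the DFA but matches the regex → eliminated
  (C) 1*(01*01*)*: ε is rejected by the DFA but matches the regex → eliminated
  (D) 0(0|1)*: '0' is rejected by the DFA but matches the regex → eliminated
Only (A) (0|1)*01(0|1)* is consistent with the DFA.

Final answer: (A) (0|1)*01(0|1)*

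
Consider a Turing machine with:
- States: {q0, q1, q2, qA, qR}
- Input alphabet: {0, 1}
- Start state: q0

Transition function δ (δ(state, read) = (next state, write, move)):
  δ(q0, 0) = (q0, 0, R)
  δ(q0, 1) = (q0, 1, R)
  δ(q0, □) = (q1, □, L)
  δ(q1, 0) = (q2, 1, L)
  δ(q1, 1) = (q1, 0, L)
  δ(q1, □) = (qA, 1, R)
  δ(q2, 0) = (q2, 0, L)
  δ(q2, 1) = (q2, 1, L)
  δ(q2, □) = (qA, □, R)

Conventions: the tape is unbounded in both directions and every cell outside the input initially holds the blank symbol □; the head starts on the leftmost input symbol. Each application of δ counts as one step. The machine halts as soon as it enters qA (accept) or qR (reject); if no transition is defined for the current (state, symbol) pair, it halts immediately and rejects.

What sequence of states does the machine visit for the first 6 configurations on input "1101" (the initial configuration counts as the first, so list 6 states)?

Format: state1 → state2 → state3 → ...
Step 0: [q0]1101 (head at position 0)
Step 1: δ(q0, 1) = (q0, 1, R)  ⊢  1[q0]101 (head at position 1)
Step 2: δ(q0, 1) = (q0, 1, R)  ⊢  11[q0]01 (head at position 2)
Step 3: δ(q0, 0) = (q0, 0, R)  ⊢  110[q0]1 (head at position 3)
Step 4: δ(q0, 1) = (q0, 1, R)  ⊢  1101[q0]□ (head at position 4)
Step 5: δ(q0, □) = (q1, □, L)  ⊢  110[q1]1□ (head at position 3)
Reading off the states of these 6 configurations: q0 → q0 → q0 → q0 → q0 → q1

Final answer: q0 → q0 → q0 → q0 → q0 → q1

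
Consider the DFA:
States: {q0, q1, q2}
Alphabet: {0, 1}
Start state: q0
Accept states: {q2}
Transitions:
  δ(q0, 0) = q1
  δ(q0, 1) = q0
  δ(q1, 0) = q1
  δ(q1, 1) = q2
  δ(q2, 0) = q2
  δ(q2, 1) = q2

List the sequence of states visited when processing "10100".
Starting at q0
Read '1': q0 -> q0
Read '0': q0 -> q1
Read '1': q1 -> q2
Read '0': q2 -> q2
Read '0': q2 -> q2

Final answer: q0 -> q0 -> q1 -> q2 -> q2 -> q2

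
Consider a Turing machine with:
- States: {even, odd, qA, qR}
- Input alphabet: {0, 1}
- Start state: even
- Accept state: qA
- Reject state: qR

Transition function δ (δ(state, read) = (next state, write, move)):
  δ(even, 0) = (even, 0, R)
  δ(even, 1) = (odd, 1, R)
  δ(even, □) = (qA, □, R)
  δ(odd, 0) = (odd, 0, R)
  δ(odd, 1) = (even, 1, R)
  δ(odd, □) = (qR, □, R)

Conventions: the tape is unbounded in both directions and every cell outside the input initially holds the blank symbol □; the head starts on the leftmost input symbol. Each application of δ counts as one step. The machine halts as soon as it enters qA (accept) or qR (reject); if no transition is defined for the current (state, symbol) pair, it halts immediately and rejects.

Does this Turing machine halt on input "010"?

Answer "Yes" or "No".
Step 0: [even]010 (head at position 0)
Step 1: δ(even, 0) = (even, 0, R)  ⊢  0[even]10 (head at position 1)
Step 2: δ(even, 1) = (odd, 1, R)  ⊢  01[odd]0 (head at position 2)
Step 3: δ(odd, 0) = (odd, 0, R)  ⊢  010[odd]□ (head at position 3)
Step 4: δ(odd, □) = (qR, □, R)  ⊢  010□[qR]□ (head at position 4)
The machine is in qR, so it halts and rejects.
It halts after 4 steps.

Final answer: Yes - halts after 4 steps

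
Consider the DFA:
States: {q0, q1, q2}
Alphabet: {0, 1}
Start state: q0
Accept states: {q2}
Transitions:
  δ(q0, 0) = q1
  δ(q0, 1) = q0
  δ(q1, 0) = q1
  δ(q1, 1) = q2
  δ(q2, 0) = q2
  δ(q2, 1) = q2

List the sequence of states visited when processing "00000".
Starting at q0
Read '0': q0 -> q1
Read '0': q1 -> q1
Read '0': q1 -> q1
Read '0': q1 -> q1
Read '0': q1 -> q1

Final answer: q0 -> q1 -> q1 -> q1 -> q1 -> q1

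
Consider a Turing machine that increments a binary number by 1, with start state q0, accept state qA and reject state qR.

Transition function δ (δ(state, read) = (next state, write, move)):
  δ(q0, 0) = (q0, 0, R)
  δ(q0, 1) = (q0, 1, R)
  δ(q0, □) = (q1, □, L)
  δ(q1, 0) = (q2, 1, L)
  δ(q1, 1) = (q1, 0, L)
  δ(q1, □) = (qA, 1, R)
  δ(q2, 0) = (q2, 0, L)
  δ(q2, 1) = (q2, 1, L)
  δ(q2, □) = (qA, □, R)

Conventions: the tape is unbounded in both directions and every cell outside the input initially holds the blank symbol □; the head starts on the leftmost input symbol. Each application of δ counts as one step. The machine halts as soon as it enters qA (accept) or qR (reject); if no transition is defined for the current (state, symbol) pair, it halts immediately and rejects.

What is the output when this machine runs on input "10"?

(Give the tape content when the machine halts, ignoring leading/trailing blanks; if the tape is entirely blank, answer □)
Step 0: [q0]10 (head at position 0)
Step 1: δ(q0, 1) = (q0, 1, R)  ⊢  1[q0]0 (head at position 1)
Step 2: δ(q0, 0) = (q0, 0, R)  ⊢  10[q0]□ (head at position 2)
Step 3: δ(q0, □) = (q1, □, L)  ⊢  1[q1]0□ (head at position 1)
Step 4: δ(q1, 0) = (q2, 1, L)  ⊢  [q2]11□ (head at position 0)
Step 5: δ(q2, 1) = (q2, 1, L)  ⊢  [q2]□11□ (head at position -1)
Step 6: δ(q2, □) = (qA, □, R)  ⊢  □[qA]11□ (head at position 0)
The machine is in qA, so it halts and accepts.
Tape content when halted (ignoring surrounding blanks): 11

Final answer: Output: 11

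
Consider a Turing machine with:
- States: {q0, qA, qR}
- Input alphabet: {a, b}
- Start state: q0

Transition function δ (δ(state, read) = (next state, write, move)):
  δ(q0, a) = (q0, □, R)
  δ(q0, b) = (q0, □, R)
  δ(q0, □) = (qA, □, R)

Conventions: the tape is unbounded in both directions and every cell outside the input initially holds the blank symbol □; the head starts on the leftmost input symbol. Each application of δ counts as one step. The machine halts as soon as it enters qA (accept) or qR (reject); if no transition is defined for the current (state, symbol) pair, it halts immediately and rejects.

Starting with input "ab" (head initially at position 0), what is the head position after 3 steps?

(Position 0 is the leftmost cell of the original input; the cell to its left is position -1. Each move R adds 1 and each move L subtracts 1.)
Step 0: [q0]ab (head at position 0)
Step 1: δ(q0, a) = (q0, □, R)  ⊢  □[q0]b (head at position 1)
Step 2: δ(q0, b) = (q0, □, R)  ⊢  □□[q0]□ (head at position 2)
Step 3: δ(q0, □) = (qA, □, R)  ⊢  □□□[qA]□ (head at position 3)
Head position after 3 steps: 3

Final answer: Position 3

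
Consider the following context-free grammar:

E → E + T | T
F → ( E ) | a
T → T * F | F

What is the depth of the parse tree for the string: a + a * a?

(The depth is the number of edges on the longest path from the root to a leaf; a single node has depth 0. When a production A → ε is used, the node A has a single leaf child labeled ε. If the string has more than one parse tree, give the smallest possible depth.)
The grammar is unambiguous; the parse tree of a + a * a is:
E → E + T at the root (depth 0).
  Left E (depth 1) → T (2) → F (3) → a (4).
  Right T (depth 1) → T * F; that T (2) → F (3) → a (4); F (2) → a (3).
The longest root-to-leaf paths have 4 edges.
Depth = 4.

Final answer: 4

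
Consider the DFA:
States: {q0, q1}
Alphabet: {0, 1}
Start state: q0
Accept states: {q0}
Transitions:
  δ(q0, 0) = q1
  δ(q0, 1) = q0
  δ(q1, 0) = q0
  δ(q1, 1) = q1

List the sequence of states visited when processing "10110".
Starting at q0
Read '1': q0 -> q0
Read '0': q0 -> q1
Read '1': q1 -> q1
Read '1': q1 -> q1
Read '0': q1 -> q0

Final answer: q0 -> q0 -> q1 -> q1 -> q1 -> q0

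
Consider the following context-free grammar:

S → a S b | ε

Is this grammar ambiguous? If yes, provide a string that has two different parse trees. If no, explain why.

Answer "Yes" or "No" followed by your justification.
At every step exactly one production applies: if the remaining string to generate is non-empty it starts with a and ends with b, forcing S → a S b; if it is empty, S → ε is forced. Hence each string a^n b^n has exactly one derivation (S → a S b applied n times, then S → ε) and one parse tree.

Final answer: No - the grammar is unambiguous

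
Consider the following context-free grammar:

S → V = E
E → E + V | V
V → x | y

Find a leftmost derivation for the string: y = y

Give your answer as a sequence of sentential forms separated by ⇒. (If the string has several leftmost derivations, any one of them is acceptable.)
Start with S.
Step 1: the leftmost non-terminal is S; apply S → V = E:  V = E
Step 2: the leftmost non-terminal is V; apply V → y:  y = E
Step 3: the leftmost non-terminal is E; apply E → V:  y = V
Step 4: the leftmost non-terminal is V; apply V → y:  y = y

Final answer: S ⇒ V = E ⇒ y = E ⇒ y = V ⇒ y = y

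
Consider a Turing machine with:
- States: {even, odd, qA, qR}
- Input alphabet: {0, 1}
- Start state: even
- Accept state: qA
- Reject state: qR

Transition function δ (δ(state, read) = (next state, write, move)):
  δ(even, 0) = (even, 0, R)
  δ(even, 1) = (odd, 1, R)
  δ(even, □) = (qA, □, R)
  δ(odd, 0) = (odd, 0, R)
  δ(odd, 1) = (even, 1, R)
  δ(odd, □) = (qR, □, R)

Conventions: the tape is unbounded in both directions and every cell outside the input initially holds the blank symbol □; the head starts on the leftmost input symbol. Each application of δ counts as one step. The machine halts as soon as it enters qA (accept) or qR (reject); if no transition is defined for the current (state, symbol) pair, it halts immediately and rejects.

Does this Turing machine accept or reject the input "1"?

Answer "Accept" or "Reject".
Step 0: [even]1 (head at position 0)
Step 1: δ(even, 1) = (odd, 1, R)  ⊢  1[odd]□ (head at position 1)
Step 2: δ(odd, □) = (qR, □, R)  ⊢  1□[qR]□ (head at position 2)
The machine is in qR, so it halts and rejects.

Final answer: Reject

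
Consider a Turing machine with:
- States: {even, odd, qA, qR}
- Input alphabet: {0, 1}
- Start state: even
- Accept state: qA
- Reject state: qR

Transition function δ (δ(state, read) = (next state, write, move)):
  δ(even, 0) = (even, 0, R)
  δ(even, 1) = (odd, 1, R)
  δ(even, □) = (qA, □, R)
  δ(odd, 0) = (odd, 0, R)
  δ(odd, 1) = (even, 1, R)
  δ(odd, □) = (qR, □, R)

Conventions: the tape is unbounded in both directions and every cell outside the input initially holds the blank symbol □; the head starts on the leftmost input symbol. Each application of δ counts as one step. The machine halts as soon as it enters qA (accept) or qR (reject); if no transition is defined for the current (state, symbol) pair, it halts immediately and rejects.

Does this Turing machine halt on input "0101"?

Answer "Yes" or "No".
Step 0: [even]0101 (head at position 0)
Step 1: δ(even, 0) = (even, 0, R)  ⊢  0[even]101 (head at position 1)
Step 2: δ(even, 1) = (odd, 1, R)  ⊢  01[odd]01 (head at position 2)
Step 3: δ(odd, 0) = (odd, 0, R)  ⊢  010[odd]1 (head at position 3)
Step 4: δ(odd, 1) = (even, 1, R)  ⊢  0101[even]□ (head at position 4)
Step 5: δ(even, □) = (qA, □, R)  ⊢  0101□[qA]□ (head at position 5)
The machine is in qA, so it halts and accepts.
It halts after 5 steps.

Final answer: Yes - halts after 5 steps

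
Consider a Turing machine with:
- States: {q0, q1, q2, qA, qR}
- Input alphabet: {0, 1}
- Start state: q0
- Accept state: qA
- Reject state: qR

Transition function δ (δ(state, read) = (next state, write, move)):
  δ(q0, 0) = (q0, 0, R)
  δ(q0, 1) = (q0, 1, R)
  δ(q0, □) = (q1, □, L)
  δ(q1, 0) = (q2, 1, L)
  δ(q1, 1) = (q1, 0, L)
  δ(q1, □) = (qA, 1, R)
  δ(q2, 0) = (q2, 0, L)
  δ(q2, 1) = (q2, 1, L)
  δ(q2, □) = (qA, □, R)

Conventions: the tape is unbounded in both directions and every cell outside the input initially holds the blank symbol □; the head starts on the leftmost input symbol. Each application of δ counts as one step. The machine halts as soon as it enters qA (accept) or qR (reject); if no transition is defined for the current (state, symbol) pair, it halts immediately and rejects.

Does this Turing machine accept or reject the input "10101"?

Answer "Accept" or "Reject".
Step 0: [q0]10101 (head at position 0)
Step 1: δ(q0, 1) = (q0, 1, R)  ⊢  1[q0]0101 (head at position 1)
Step 2: δ(q0, 0) = (q0, 0, R)  ⊢  10[q0]101 (head at position 2)
Step 3: δ(q0, 1) = (q0, 1, R)  ⊢  101[q0]01 (head at position 3)
Step 4: δ(q0, 0) = (q0, 0, R)  ⊢  1010[q0]1 (head at position 4)
Step 5: δ(q0, 1) = (q0, 1, R)  ⊢  10101[q0]□ (head at position 5)
Step 6: δ(q0, □) = (q1, □, L)  ⊢  1010[q1]1□ (head at position 4)
Step 7: δ(q1, 1) = (q1, 0, L)  ⊢  101[q1]00□ (head at position 3)
Step 8: δ(q1, 0) = (q2, 1, L)  ⊢  10[q2]110□ (head at position 2)
Step 9: δ(q2, 1) = (q2, 1, L)  ⊢  1[q2]0110□ (head at position 1)
Step 10: δ(q2, 0) = (q2, 0, L)  ⊢  [q2]10110□ (head at position 0)
Step 11: δ(q2, 1) = (q2, 1, L)  ⊢  [q2]□10110□ (head at position -1)
Step 12: δ(q2, □) = (qA, □, R)  ⊢  □[qA]10110□ (head at position 0)
The machine is in qA, so it halts and accepts.

Final answer: Accept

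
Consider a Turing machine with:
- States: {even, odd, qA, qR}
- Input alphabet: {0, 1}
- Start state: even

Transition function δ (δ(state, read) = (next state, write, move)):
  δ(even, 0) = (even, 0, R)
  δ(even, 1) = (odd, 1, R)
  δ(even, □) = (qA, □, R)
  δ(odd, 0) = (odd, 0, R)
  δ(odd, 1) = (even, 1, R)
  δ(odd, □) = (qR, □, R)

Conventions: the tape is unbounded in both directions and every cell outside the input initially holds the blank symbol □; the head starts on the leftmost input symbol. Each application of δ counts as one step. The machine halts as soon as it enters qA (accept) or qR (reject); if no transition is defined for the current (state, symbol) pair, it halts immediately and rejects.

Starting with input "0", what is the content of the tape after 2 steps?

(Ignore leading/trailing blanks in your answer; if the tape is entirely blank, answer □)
Step 0: [even]0 (head at position 0)
Step 1: δ(even, 0) = (even, 0, R)  ⊢  0[even]□ (head at position 1)
Step 2: δ(even, □) = (qA, □, R)  ⊢  0□[qA]□ (head at position 2)
Tape after 2 steps (ignoring surrounding blanks): 0

Final answer: Tape: 0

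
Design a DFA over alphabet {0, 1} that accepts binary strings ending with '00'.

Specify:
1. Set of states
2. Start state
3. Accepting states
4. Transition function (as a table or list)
One valid DFA (any DFA recognizing the same language is acceptable):
States: {q0, q1, q2}
Start: q0
Accepting: {q2}
Transitions (accepting states marked with *):
State | 0 | 1 | Accepting
-------------------------
q0    | q1 | q0 |  
q1    | q2 | q0 |  
q2    | q2 | q0 | *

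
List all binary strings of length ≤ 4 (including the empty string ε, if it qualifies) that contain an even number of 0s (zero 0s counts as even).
Checking every binary string of length 0 to 4:
  Length 0: accepted: ε | rejected: (none)
  Length 1: accepted: 1 | rejected: 0
  Length 2: accepted: 00, 11 | rejected: 01, 10
  Length 3: accepted: 001, 010, 100, 111 | rejected: 000, 011, 101, 110
  Length 4: accepted: 0000, 0011, 0101, 0110, 1001, 1010, 1100, 1111 | rejected: 0001, 0010, 0100, 0111, 1000, 1011, 1101, 1110
Total: 16 string(s).

Final answer: ε, 1, 00, 11, 001, 010, 100, 111, 0000, 0011, 0101, 0110, 1001, 1010, 1100, 1111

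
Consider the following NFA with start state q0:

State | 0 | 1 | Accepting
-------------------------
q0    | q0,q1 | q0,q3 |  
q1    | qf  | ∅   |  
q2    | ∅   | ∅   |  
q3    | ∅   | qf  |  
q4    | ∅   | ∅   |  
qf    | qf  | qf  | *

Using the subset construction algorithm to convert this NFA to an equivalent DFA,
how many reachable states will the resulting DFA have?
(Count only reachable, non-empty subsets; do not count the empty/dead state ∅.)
Start subset: {q0}
{q0}: on 0 → {q0, q1}, on 1 → {q0, q3}
{q0, q1}: on 0 → {q0, q1, qf}, on 1 → {q0, q3}
{q0, q3}: on 0 → {q0, q1}, on 1 → {q0, q3, qf}
{q0, q1, qf}: on 0 → {q0, q1, qf}, on 1 → {q0, q3, qf}
{q0, q3, qf}: on 0 → {q0, q1, qf}, on 1 → {q0, q3, qf}
Reachable non-empty subsets: {q0}, {q0, q1}, {q0, q3}, {q0, q1, qf}, {q0, q3, qf} — 5 in total.

Final answer: 5 states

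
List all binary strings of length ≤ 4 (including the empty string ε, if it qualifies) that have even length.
Checking every binary string of length 0 to 4:
  Length 0: accepted: ε | rejected: (none)
  Length 1: accepted: (none) | rejected: 0, 1
  Length 2: accepted: 00, 01, 10, 11 | rejected: (none)
  Length 3: accepted: (none) | rejected: 000, 001, 010, 011, 100, 101, 110, 111
  Length 4: accepted: 0000, 0001, 0010, 0011, 0100, 0101, 0110, 0111, 1000, 1001, 1010, 1011, 1100, 1101, 1110, 1111 | rejected: (none)
Total: 21 string(s).

Final answer: ε, 00, 01, 10, 11, 0000, 0001, 0010, 0011, 0100, 0101, 0110, 0111, 1000, 1001, 1010, 1011, 1100, 1101, 1110, 1111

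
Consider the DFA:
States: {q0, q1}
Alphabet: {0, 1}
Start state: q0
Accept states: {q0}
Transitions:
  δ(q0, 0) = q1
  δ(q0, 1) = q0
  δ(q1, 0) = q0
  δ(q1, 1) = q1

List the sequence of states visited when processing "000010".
Starting at q0
Read '0': q0 -> q1
Read '0': q1 -> q0
Read '0': q0 -> q1
Read '0': q1 -> q0
Read '1': q0 -> q0
Read '0': q0 -> q1

Final answer: q0 -> q1 -> q0 -> q1 -> q0 -> q0 -> q1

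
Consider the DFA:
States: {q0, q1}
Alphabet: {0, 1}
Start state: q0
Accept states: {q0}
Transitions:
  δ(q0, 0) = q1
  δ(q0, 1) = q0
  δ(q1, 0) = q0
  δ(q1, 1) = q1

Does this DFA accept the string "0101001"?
Processing string "0101001":
  q0 --0--> q1
  q1 --1--> q1
  q1 --0--> q0
  q0 --1--> q0
  q0 --0--> q1
  q1 --0--> q0
  q0 --1--> q0
Final state: q0
Accept states: {q0}
q0 is an accept state, so the string is accepted.

Final answer: Yes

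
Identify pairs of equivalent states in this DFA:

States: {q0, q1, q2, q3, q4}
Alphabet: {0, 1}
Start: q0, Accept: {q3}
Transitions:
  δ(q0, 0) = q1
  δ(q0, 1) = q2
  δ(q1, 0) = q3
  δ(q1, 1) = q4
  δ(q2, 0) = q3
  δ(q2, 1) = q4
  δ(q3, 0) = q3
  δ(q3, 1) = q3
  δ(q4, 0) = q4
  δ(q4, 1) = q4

Using the table-filling algorithm:
Round 0 – mark pairs where exactly one state is accepting: (q0,q3), (q1,q3), (q2,q3), (q3,q4)
Round 1 – newly marked: (q0,q1) [on 0: q1 vs q3, already marked]; (q0,q2) [on 0: q1 vs q3, already marked]; (q1,q4) [on 0: q3 vs q4, already marked]; (q2,q4) [on 0: q3 vs q4, already marked]
Round 2 – newly marked: (q0,q4) [on 0: q1 vs q4, already marked]
No further pairs can be marked.
(q1, q2) unmarked: δ(q1,0)=q3, δ(q2,0)=q3; δ(q1,1)=q4, δ(q2,1)=q4 → equivalent
Equivalent pairs: (q1, q2)

Final answer: Equivalent pairs: (q1, q2)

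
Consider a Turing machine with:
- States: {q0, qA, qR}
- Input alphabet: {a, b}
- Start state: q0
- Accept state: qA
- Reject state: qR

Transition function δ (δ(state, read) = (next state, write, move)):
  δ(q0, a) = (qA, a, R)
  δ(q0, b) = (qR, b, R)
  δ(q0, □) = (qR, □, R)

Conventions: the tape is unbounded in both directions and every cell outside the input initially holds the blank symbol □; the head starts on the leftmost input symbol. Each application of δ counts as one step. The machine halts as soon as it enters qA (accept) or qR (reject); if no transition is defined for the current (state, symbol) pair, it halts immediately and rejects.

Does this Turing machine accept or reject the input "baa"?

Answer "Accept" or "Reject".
Step 0: [q0]baa (head at position 0)
Step 1: δ(q0, b) = (qR, b, R)  ⊢  b[qR]aa (head at position 1)
The machine is in qR, so it halts and rejects.

Final answer: Reject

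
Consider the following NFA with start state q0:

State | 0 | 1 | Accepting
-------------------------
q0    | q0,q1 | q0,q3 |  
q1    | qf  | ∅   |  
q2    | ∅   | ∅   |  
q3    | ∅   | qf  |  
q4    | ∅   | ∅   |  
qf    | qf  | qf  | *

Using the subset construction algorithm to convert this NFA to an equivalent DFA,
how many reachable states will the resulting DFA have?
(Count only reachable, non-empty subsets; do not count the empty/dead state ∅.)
Start subset: {q0}
{q0}: on 0 → {q0, q1}, on 1 → {q0, q3}
{q0, q1}: on 0 → {q0, q1, qf}, on 1 → {q0, q3}
{q0, q3}: on 0 → {q0, q1}, on 1 → {q0, q3, qf}
{q0, q1, qf}: on 0 → {q0, q1, qf}, on 1 → {q0, q3, qf}
{q0, q3, qf}: on 0 → {q0, q1, qf}, on 1 → {q0, q3, qf}
Reachable non-empty subsets: {q0}, {q0, q1}, {q0, q3}, {q0, q1, qf}, {q0, q3, qf} — 5 in total.

Final answer: 5 states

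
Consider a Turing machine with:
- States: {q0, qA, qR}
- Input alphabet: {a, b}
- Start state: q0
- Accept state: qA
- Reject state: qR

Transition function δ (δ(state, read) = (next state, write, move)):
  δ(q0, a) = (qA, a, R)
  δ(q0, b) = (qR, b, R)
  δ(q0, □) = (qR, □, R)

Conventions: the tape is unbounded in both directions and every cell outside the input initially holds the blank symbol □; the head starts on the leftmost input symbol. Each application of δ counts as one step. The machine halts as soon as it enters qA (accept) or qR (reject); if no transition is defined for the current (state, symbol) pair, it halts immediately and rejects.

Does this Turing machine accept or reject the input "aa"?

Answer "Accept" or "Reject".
Step 0: [q0]aa (head at position 0)
Step 1: δ(q0, a) = (qA, a, R)  ⊢  a[qA]a (head at position 1)
The machine is in qA, so it halts and accepts.

Final answer: Accept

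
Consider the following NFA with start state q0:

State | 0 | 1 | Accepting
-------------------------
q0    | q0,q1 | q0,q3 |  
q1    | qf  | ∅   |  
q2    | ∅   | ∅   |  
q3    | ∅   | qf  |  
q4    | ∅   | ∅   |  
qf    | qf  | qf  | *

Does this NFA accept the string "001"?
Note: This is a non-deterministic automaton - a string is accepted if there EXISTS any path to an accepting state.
Track the set of states the NFA could be in: start {q0}
Read '0': {q0} → {q0, q1}
Read '0': {q0, q1} → {q0, q1, qf}
Read '1': {q0, q1, qf} → {q0, q3, qf}
Final set {q0, q3, qf} contains accepting state(s) {qf} → accepted.

Final answer: Yes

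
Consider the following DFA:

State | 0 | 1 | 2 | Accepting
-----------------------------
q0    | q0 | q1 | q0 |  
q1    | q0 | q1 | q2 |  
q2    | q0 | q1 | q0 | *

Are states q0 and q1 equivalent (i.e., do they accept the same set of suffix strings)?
Try the suffix "2".
From q0: q0 → q0 — not accepting.
From q1: q1 → q2 — accepting.
The two states disagree on this suffix, so they are not equivalent.

Final answer: No. Distinguishing string: "2" - accepted from q1 but not from q0.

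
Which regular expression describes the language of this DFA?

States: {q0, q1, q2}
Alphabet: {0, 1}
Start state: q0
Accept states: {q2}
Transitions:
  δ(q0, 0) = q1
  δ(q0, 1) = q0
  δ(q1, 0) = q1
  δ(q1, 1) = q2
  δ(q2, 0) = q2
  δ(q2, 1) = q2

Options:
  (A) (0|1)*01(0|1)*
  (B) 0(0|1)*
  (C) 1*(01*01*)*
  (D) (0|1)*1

Testing sample strings against the DFA:
  '001' -> accepted
  '11011' -> accepted
  '110' -> rejected
  '01' -> accepted
Checking each option for a counterexample:
  (A) (0|1)*01(0|1)*: agrees with the DFA on all strings of length ≤ 4
  (B) 0(0|1)*: '0' is rejected by the DFA but matches the regex → eliminated
  (C) 1*(01*01*)*: ε is rejected by the DFA but matches the regex → eliminated
  (D) (0|1)*1: '1' is rejected by the DFA but matches the regex → eliminated
Only (A) (0|1)*01(0|1)* is consistent with the DFA.

Final answer: (A) (0|1)*01(0|1)*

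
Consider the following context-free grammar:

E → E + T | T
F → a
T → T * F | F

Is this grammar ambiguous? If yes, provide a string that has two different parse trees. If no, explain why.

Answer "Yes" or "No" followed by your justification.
This is the standard stratified expression grammar: '+' is introduced only by the left-recursive rule E → E + T and '*' only by the left-recursive rule T → T * F, with F → a. For any string, the last '+' must be the one produced at the root E (everything after it is a T containing no '+'), and likewise within each T the last '*' is produced at its root. This fixes the parse tree uniquely (left-associative, '*' binding tighter than '+'), so every string has exactly one parse tree.

Final answer: No - the grammar is unambiguous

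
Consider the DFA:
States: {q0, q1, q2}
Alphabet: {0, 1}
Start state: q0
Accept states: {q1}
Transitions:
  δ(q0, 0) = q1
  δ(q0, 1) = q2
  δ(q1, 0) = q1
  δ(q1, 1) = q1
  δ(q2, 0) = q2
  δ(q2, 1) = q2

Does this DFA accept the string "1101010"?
Processing string "1101010":
  q0 --1--> q2
  q2 --1--> q2
  q2 --0--> q2
  q2 --1--> q2
  q2 --0--> q2
  q2 --1--> q2
  q2 --0--> q2
Final state: q2
Accept states: {q1}
q2 is not an accept state, so the string is rejected.

Final answer: No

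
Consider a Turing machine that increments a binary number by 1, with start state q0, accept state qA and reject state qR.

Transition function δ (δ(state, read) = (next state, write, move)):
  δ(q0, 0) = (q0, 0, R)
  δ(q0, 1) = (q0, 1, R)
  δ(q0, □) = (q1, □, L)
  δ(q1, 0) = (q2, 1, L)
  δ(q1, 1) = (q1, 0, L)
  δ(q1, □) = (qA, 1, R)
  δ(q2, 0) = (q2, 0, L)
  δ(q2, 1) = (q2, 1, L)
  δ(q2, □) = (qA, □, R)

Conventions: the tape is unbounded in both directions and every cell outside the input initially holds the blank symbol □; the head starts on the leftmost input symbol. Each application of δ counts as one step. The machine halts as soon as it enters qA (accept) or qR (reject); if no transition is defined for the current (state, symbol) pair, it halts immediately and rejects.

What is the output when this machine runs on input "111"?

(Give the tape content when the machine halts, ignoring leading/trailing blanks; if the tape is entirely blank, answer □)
Step 0: [q0]111 (head at position 0)
Step 1: δ(q0, 1) = (q0, 1, R)  ⊢  1[q0]11 (head at position 1)
Step 2: δ(q0, 1) = (q0, 1, R)  ⊢  11[q0]1 (head at position 2)
Step 3: δ(q0, 1) = (q0, 1, R)  ⊢  111[q0]□ (head at position 3)
Step 4: δ(q0, □) = (q1, □, L)  ⊢  11[q1]1□ (head at position 2)
Step 5: δ(q1, 1) = (q1, 0, L)  ⊢  1[q1]10□ (head at position 1)
Step 6: δ(q1, 1) = (q1, 0, L)  ⊢  [q1]100□ (head at position 0)
Step 7: δ(q1, 1) = (q1, 0, L)  ⊢  [q1]□000□ (head at position -1)
Step 8: δ(q1, □) = (qA, 1, R)  ⊢  1[qA]000□ (head at position 0)
The machine is in qA, so it halts and accepts.
Tape content when halted (ignoring surrounding blanks): 1000

Final answer: Output: 1000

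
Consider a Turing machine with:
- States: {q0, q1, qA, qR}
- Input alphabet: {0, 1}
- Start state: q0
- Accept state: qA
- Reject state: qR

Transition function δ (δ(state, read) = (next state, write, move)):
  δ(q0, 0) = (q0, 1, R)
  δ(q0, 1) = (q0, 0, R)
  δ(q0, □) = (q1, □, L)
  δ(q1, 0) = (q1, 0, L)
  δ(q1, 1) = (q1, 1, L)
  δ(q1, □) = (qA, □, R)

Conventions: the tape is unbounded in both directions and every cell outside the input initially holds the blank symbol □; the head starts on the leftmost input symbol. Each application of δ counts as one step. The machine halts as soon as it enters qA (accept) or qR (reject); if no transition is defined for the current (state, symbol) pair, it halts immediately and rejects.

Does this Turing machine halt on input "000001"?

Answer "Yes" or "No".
Step 0: [q0]000001 (head at position 0)
Step 1: δ(q0, 0) = (q0, 1, R)  ⊢  1[q0]00001 (head at position 1)
Step 2: δ(q0, 0) = (q0, 1, R)  ⊢  11[q0]0001 (head at position 2)
Step 3: δ(q0, 0) = (q0, 1, R)  ⊢  111[q0]001 (head at position 3)
Step 4: δ(q0, 0) = (q0, 1, R)  ⊢  1111[q0]01 (head at position 4)
Step 5: δ(q0, 0) = (q0, 1, R)  ⊢  11111[q0]1 (head at position 5)
Step 6: δ(q0, 1) = (q0, 0, R)  ⊢  111110[q0]□ (head at position 6)
Step 7: δ(q0, □) = (q1, □, L)  ⊢  11111[q1]0□ (head at position 5)
Step 8: δ(q1, 0) = (q1, 0, L)  ⊢  1111[q1]10□ (head at position 4)
Step 9: δ(q1, 1) = (q1, 1, L)  ⊢  111[q1]110□ (head at position 3)
Step 10: δ(q1, 1) = (q1, 1, L)  ⊢  11[q1]1110□ (head at position 2)
Step 11: δ(q1, 1) = (q1, 1, L)  ⊢  1[q1]11110□ (head at position 1)
Step 12: δ(q1, 1) = (q1, 1, L)  ⊢  [q1]111110□ (head at position 0)
Step 13: δ(q1, 1) = (q1, 1, L)  ⊢  [q1]□111110□ (head at position -1)
Step 14: δ(q1, □) = (qA, □, R)  ⊢  □[qA]111110□ (head at position 0)
The machine is in qA, so it halts and accepts.
It halts after 14 steps.

Final answer: Yes - halts after 14 steps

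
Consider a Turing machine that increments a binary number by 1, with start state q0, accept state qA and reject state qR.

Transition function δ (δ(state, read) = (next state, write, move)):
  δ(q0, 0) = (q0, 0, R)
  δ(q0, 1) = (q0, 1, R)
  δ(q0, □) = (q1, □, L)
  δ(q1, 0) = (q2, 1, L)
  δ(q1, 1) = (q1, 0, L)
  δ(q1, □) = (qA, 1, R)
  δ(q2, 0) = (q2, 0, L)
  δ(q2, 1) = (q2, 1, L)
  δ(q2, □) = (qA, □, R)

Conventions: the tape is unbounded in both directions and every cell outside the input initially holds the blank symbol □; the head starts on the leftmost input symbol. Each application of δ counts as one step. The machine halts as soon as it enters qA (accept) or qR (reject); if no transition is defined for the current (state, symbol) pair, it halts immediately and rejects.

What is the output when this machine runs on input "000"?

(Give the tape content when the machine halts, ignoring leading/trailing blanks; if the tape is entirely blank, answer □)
Step 0: [q0]000 (head at position 0)
Step 1: δ(q0, 0) = (q0, 0, R)  ⊢  0[q0]00 (head at position 1)
Step 2: δ(q0, 0) = (q0, 0, R)  ⊢  00[q0]0 (head at position 2)
Step 3: δ(q0, 0) = (q0, 0, R)  ⊢  000[q0]□ (head at position 3)
Step 4: δ(q0, □) = (q1, □, L)  ⊢  00[q1]0□ (head at position 2)
Step 5: δ(q1, 0) = (q2, 1, L)  ⊢  0[q2]01□ (head at position 1)
Step 6: δ(q2, 0) = (q2, 0, L)  ⊢  [q2]001□ (head at position 0)
Step 7: δ(q2, 0) = (q2, 0, L)  ⊢  [q2]□001□ (head at position -1)
Step 8: δ(q2, □) = (qA, □, R)  ⊢  □[qA]001□ (head at position 0)
The machine is in qA, so it halts and accepts.
Tape content when halted (ignoring surrounding blanks): 001

Final answer: Output: 001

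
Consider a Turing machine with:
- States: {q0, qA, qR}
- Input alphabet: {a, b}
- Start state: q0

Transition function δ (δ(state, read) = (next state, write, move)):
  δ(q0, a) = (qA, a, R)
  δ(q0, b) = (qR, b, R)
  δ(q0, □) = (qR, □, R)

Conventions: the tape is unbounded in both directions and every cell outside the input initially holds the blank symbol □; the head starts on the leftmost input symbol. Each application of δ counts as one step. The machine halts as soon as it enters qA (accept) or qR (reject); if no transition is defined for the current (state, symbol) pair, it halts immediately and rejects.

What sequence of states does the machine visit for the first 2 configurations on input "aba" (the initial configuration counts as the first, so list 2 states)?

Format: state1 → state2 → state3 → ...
Step 0: [q0]aba (head at position 0)
Step 1: δ(q0, a) = (qA, a, R)  ⊢  a[qA]ba (head at position 1)
Reading off the states of these 2 configurations: q0 → qA

Final answer: q0 → qA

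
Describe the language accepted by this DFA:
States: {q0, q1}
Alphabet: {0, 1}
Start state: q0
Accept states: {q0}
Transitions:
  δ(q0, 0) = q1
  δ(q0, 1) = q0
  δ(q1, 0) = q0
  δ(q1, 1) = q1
Analyzing the DFA structure:
Start state: q0
Accept states: {q0}
Interpreting what each state remembers (checking against the transitions):
  q0: an even number of 0s has been read so far
  q1: an odd number of 0s has been read so far
  δ(q0, 0): in q0 (an even number of 0s has been read so far), after reading 0 we have: an odd number of 0s has been read so far → q1
  δ(q0, 1): in q0 (an even number of 0s has been read so far), after reading 1 we have: an even number of 0s has been read so far → q0
  δ(q1, 0): in q1 (an odd number of 0s has been read so far), after reading 0 we have: an even number of 0s has been read so far → q0
  δ(q1, 1): in q1 (an odd number of 0s has been read so far), after reading 1 we have: an odd number of 0s has been read so far → q1
A string is accepted iff it ends in {q0}, i.e. an even number of 0s has been read so far.
Language: All binary strings with an even number of 0s

Final answer: All binary strings with an even number of 0s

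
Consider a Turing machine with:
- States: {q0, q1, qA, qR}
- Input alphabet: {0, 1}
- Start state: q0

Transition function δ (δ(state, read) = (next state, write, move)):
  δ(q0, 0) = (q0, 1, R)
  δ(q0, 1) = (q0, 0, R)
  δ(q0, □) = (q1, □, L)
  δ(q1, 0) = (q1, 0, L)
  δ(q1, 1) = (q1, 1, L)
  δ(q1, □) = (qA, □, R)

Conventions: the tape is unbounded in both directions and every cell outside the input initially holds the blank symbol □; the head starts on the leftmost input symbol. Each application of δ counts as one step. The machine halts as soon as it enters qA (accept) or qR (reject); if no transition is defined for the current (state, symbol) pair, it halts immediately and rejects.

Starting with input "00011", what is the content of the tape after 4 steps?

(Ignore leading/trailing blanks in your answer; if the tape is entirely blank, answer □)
Step 0: [q0]00011 (head at position 0)
Step 1: δ(q0, 0) = (q0, 1, R)  ⊢  1[q0]0011 (head at position 1)
Step 2: δ(q0, 0) = (q0, 1, R)  ⊢  11[q0]011 (head at position 2)
Step 3: δ(q0, 0) = (q0, 1, R)  ⊢  111[q0]11 (head at position 3)
Step 4: δ(q0, 1) = (q0, 0, R)  ⊢  1110[q0]1 (head at position 4)
Tape after 4 steps (ignoring surrounding blanks): 11101

Final answer: Tape: 11101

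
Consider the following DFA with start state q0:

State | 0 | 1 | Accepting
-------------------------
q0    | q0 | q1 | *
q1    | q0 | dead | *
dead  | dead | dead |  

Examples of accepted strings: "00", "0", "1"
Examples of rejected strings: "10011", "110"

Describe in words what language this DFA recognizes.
binary strings with no two consecutive 1s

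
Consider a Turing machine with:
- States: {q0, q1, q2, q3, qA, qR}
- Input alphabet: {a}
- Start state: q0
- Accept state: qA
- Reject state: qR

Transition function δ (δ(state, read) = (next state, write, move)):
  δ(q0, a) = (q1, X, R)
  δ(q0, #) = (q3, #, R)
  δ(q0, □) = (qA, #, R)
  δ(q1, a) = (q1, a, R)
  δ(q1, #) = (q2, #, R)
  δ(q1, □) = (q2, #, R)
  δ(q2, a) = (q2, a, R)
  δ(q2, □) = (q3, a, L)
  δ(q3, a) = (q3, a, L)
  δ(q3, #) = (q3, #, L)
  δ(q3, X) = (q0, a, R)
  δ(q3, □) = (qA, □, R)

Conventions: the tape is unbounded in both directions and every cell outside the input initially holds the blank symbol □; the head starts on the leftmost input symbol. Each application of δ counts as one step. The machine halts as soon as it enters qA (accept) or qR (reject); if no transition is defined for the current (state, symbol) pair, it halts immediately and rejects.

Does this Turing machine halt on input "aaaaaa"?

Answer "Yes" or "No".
Trace (configuration after each step, as tape_left[state]tape_right with head position):
Step 0: [q0]aaaaaa (head at position 0)
Step 1: X[q1]aaaaa (head 1)
Step 2: Xa[q1]aaaa (head 2)
Step 3: Xaa[q1]aaa (head 3)
Step 4: Xaaa[q1]aa (head 4)
Step 5: Xaaaa[q1]a (head 5)
Step 6: Xaaaaa[q1]□ (head 6)
Step 7: Xaaaaa#[q2]□ (head 7)
Step 8: Xaaaaa[q3]#a (head 6)
Step 9: Xaaaa[q3]a#a (head 5)
Step 10: Xaaa[q3]aa#a (head 4)
Step 11: Xaa[q3]aaa#a (head 3)
Step 12: Xa[q3]aaaa#a (head 2)
Step 13: X[q3]aaaaa#a (head 1)
Step 14: [q3]Xaaaaa#a (head 0)
Step 15: a[q0]aaaaa#a (head 1)
Step 16: aX[q1]aaaa#a (head 2)
Step 17: aXa[q1]aaa#a (head 3)
Step 18: aXaa[q1]aa#a (head 4)
Step 19: aXaaa[q1]a#a (head 5)
Step 20: aXaaaa[q1]#a (head 6)
Step 21: aXaaaa#[q2]a (head 7)
Step 22: aXaaaa#a[q2]□ (head 8)
Step 23: aXaaaa#[q3]aa (head 7)
Step 24: aXaaaa[q3]#aa (head 6)
Step 25: aXaaa[q3]a#aa (head 5)
Step 26: aXaa[q3]aa#aa (head 4)
Step 27: aXa[q3]aaa#aa (head 3)
Step 28: aX[q3]aaaa#aa (head 2)
Step 29: a[q3]Xaaaa#aa (head 1)
Step 30: aa[q0]aaaa#aa (head 2)
Step 31: aaX[q1]aaa#aa (head 3)
Step 32: aaXa[q1]aa#aa (head 4)
Step 33: aaXaa[q1]a#aa (head 5)
Step 34: aaXaaa[q1]#aa (head 6)
Step 35: aaXaaa#[q2]aa (head 7)
Step 36: aaXaaa#a[q2]a (head 8)
Step 37: aaXaaa#aa[q2]□ (head 9)
Step 38: aaXaaa#a[q3]aa (head 8)
Step 39: aaXaaa#[q3]aaa (head 7)
Step 40: aaXaaa[q3]#aaa (head 6)
Step 41: aaXaa[q3]a#aaa (head 5)
Step 42: aaXa[q3]aa#aaa (head 4)
Step 43: aaX[q3]aaa#aaa (head 3)
Step 44: aa[q3]Xaaa#aaa (head 2)
Step 45: aaa[q0]aaa#aaa (head 3)
Step 46: aaaX[q1]aa#aaa (head 4)
Step 47: aaaXa[q1]a#aaa (head 5)
Step 48: aaaXaa[q1]#aaa (head 6)
Step 49: aaaXaa#[q2]aaa (head 7)
Step 50: aaaXaa#a[q2]aa (head 8)
Step 51: aaaXaa#aa[q2]a (head 9)
Step 52: aaaXaa#aaa[q2]□ (head 10)
Step 53: aaaXaa#aa[q3]aa (head 9)
Step 54: aaaXaa#a[q3]aaa (head 8)
Step 55: aaaXaa#[q3]aaaa (head 7)
Step 56: aaaXaa[q3]#aaaa (head 6)
Step 57: aaaXa[q3]a#aaaa (head 5)
Step 58: aaaX[q3]aa#aaaa (head 4)
Step 59: aaa[q3]Xaa#aaaa (head 3)
Step 60: aaaa[q0]aa#aaaa (head 4)
Step 61: aaaaX[q1]a#aaaa (head 5)
Step 62: aaaaXa[q1]#aaaa (head 6)
Step 63: aaaaXa#[q2]aaaa (head 7)
Step 64: aaaaXa#a[q2]aaa (head 8)
Step 65: aaaaXa#aa[q2]aa (head 9)
Step 66: aaaaXa#aaa[q2]a (head 10)
Step 67: aaaaXa#aaaa[q2]□ (head 11)
Step 68: aaaaXa#aaa[q3]aa (head 10)
Step 69: aaaaXa#aa[q3]aaa (head 9)
Step 70: aaaaXa#a[q3]aaaa (head 8)
Step 71: aaaaXa#[q3]aaaaa (head 7)
Step 72: aaaaXa[q3]#aaaaa (head 6)
Step 73: aaaaX[q3]a#aaaaa (head 5)
Step 74: aaaa[q3]Xa#aaaaa (head 4)
Step 75: aaaaa[q0]a#aaaaa (head 5)
Step 76: aaaaaX[q1]#aaaaa (head 6)
Step 77: aaaaaX#[q2]aaaaa (head 7)
Step 78: aaaaaX#a[q2]aaaa (head 8)
Step 79: aaaaaX#aa[q2]aaa (head 9)
Step 80: aaaaaX#aaa[q2]aa (head 10)
Step 81: aaaaaX#aaaa[q2]a (head 11)
Step 82: aaaaaX#aaaaa[q2]□ (head 12)
Step 83: aaaaaX#aaaa[q3]aa (head 11)
Step 84: aaaaaX#aaa[q3]aaa (head 10)
Step 85: aaaaaX#aa[q3]aaaa (head 9)
Step 86: aaaaaX#a[q3]aaaaa (head 8)
Step 87: aaaaaX#[q3]aaaaaa (head 7)
Step 88: aaaaaX[q3]#aaaaaa (head 6)
Step 89: aaaaa[q3]X#aaaaaa (head 5)
Step 90: aaaaaa[q0]#aaaaaa (head 6)
Step 91: aaaaaa#[q3]aaaaaa (head 7)
Step 92: aaaaaa[q3]#aaaaaa (head 6)
Step 93: aaaaa[q3]a#aaaaaa (head 5)
Step 94: aaaa[q3]aa#aaaaaa (head 4)
Step 95: aaa[q3]aaa#aaaaaa (head 3)
Step 96: aa[q3]aaaa#aaaaaa (head 2)
Step 97: a[q3]aaaaa#aaaaaa (head 1)
Step 98: [q3]aaaaaa#aaaaaa (head 0)
Step 99: [q3]□aaaaaa#aaaaaa (head -1)
Step 100: □[qA]aaaaaa#aaaaaa (head 0)
The machine is in qA, so it halts and accepts.
It halts after 100 steps.

Final answer: Yes - halts after 100 steps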